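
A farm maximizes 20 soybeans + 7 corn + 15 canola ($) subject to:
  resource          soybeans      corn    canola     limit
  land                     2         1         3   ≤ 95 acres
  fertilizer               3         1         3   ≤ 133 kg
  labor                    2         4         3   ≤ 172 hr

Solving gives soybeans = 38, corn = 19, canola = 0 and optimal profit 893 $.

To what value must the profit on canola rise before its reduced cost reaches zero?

21

Check each constraint at x*: land 95/95 (tight); fertilizer 133/133 (tight); labor 152/172 (slack 20).
Slack constraints have shadow price 0 (complementary slackness).
From A_Bᵀ y = c: 2·y_land + 3·y_fertilizer = 20; 1·y_land + 1·y_fertilizer = 7.
This yields shadow prices y_land = 1, y_fertilizer = 6.
canola enters the basis when its profit ≥ yᵀa₃ = 1·3 + 6·3 = 21.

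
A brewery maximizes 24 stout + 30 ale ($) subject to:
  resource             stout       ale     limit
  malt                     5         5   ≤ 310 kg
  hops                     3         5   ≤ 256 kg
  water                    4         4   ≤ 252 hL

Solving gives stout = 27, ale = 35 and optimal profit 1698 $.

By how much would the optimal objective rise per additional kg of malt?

3

At the optimum: malt uses 310 of 310 (binding); hops uses 256 of 256 (binding); water uses 248 of 252 (slack = 4).
Since water is not tight, its dual is 0.
Dual feasibility on the basic columns requires 5·y_malt + 3·y_hops = 24, 5·y_malt + 5·y_hops = 30.
→ y_malt = 3 and y_hops = 3.
Shadow price of malt = 3.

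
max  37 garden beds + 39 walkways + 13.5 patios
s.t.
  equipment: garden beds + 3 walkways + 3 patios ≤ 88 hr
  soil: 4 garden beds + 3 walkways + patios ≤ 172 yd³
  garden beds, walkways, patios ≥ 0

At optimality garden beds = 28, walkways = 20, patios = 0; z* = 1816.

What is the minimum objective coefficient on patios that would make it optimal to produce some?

At the optimum: equipment uses 88 of 88 (binding); soil uses 172 of 172 (binding).
From A_Bᵀ y = c: 1·y_equipment + 4·y_soil = 37; 3·y_equipment + 3·y_soil = 39.
→ y_equipment = 5 and y_soil = 8.
patios enters the basis when its profit ≥ yᵀa₃ = 5·3 + 8·1 = 23.

23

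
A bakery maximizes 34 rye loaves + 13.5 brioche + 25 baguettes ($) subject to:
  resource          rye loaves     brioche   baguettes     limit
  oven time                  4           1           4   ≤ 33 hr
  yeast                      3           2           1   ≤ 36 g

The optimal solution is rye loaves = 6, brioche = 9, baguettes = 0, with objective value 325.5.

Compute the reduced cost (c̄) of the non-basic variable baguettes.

-1

At the optimum: oven time uses 33 of 33 (binding); yeast uses 36 of 36 (binding).
Dual feasibility on the basic columns requires 4·y_oven time + 3·y_yeast = 34, 1·y_oven time + 2·y_yeast = 13.5.
This yields shadow prices y_oven time = 5.5, y_yeast = 4.
Reduced cost of baguettes: c₃ − yᵀa₃ = 25 − (5.5·4 + 4·1) = 25 − 26 = -1.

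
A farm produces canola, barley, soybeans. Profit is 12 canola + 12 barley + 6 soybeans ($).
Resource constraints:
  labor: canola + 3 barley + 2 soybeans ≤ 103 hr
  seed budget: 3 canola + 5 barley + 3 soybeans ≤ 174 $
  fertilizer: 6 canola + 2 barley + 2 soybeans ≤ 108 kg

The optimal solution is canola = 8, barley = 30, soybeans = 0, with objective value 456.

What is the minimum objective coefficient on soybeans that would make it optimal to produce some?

Check each constraint at x*: labor 98/103 (slack 5); seed budget 174/174 (tight); fertilizer 108/108 (tight).
Since labor is not tight, its dual is 0.
Dual feasibility on the basic columns requires 3·y_seed budget + 6·y_fertilizer = 12, 5·y_seed budget + 2·y_fertilizer = 12.
This yields shadow prices y_seed budget = 2, y_fertilizer = 1.
soybeans enters the basis when its profit ≥ yᵀa₃ = 2·3 + 1·2 = 8.

8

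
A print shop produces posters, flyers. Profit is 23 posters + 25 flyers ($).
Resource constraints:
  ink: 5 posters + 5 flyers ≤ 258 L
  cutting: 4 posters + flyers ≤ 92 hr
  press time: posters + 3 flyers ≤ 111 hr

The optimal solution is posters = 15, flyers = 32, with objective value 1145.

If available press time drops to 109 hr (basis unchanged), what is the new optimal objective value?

1131

At the optimum: ink uses 235 of 258 (slack = 23); cutting uses 92 of 92 (binding); press time uses 111 of 111 (binding).
By complementary slackness, y = 0 for the non-binding constraint.
The binding rows give the dual system: 4·y_cutting + 1·y_press time = 23 and 1·y_cutting + 3·y_press time = 25.
This yields shadow prices y_cutting = 4, y_press time = 7.
Δz = y_press time·Δb = 7 × (-2) = -14, so new z* = 1145 − 14 = 1131.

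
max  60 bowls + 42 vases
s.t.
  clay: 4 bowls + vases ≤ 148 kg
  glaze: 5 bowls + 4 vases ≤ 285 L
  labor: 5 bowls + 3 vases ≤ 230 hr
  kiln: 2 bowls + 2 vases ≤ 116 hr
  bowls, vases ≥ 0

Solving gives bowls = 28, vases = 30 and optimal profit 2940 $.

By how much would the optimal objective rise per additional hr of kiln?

7.5

Binding: labor and kiln. Non-binding: clay (6 unused), glaze (25 unused).
Since clay, glaze are not tight, their duals are 0.
From A_Bᵀ y = c: 5·y_labor + 2·y_kiln = 60; 3·y_labor + 2·y_kiln = 42.
This yields shadow prices y_labor = 9, y_kiln = 7.5.
Shadow price of kiln = 7.5.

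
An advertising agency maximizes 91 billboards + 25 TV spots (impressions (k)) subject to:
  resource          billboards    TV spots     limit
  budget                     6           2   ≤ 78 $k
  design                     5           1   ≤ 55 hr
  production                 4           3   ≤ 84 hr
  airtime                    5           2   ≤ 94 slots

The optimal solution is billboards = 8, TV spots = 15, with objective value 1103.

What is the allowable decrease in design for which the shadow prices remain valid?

2.8

Binding constraints: budget, design. The basis is B = [[6,2],[5,1]] with det -4.
Per unit decrease in design, x* moves by d = (-0.5, 1.5).
The basis stays optimal until production becomes binding; allowable decrease = 2.8 hr.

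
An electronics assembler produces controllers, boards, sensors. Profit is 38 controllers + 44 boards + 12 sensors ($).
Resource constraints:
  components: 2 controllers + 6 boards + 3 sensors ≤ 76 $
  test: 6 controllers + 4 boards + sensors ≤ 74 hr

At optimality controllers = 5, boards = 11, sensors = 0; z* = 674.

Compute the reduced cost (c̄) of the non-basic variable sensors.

At the optimum: components uses 76 of 76 (binding); test uses 74 of 74 (binding).
Dual feasibility on the basic columns requires 2·y_components + 6·y_test = 38, 6·y_components + 4·y_test = 44.
Solving: y_components = 4, y_test = 5.
Reduced cost of sensors: c₃ − yᵀa₃ = 12 − (4·3 + 5·1) = 12 − 17 = -5.

-5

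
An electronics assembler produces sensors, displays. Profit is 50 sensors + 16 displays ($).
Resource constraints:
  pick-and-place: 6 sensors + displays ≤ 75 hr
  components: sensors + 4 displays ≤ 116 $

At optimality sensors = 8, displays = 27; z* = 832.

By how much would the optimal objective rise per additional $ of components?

2

Both pick-and-place and components are binding at x*.
The binding rows give the dual system: 6·y_pick-and-place + 1·y_components = 50 and 1·y_pick-and-place + 4·y_components = 16.
→ y_pick-and-place = 8 and y_components = 2.
Shadow price of components = 2.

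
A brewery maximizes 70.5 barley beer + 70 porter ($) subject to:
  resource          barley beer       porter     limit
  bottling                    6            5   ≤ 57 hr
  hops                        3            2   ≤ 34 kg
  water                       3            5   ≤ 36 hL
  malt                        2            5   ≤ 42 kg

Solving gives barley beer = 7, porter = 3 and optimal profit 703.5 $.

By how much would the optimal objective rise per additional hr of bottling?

Check each constraint at x*: bottling 57/57 (tight); hops 27/34 (slack 7); water 36/36 (tight); malt 29/42 (slack 13).
Slack constraints have shadow price 0 (complementary slackness).
The binding rows give the dual system: 6·y_bottling + 3·y_water = 70.5 and 5·y_bottling + 5·y_water = 70.
This yields shadow prices y_bottling = 9.5, y_water = 4.5.
Shadow price of bottling = 9.5.

9.5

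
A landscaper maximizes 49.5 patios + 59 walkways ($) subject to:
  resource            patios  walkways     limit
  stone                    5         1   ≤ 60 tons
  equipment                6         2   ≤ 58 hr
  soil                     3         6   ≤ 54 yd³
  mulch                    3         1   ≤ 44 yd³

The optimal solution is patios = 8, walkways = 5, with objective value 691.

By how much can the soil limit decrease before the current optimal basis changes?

Binding constraints: equipment, soil. The basis is B = [[6,2],[3,6]] with det 30.
Per unit decrease in soil, x* moves by d = (0.0667, -0.2).
The basis stays optimal until walkways reaches 0; allowable decrease = 25 yd³.

25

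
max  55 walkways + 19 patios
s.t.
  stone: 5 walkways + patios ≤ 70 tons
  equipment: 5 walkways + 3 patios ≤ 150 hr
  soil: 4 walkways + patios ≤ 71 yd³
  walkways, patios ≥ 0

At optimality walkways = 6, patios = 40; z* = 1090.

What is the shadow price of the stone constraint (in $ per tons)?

7

Check each constraint at x*: stone 70/70 (tight); equipment 150/150 (tight); soil 64/71 (slack 7).
By complementary slackness, y = 0 for the non-binding constraint.
Dual feasibility on the basic columns requires 5·y_stone + 5·y_equipment = 55, 1·y_stone + 3·y_equipment = 19.
This yields shadow prices y_stone = 7, y_equipment = 4.
Shadow price of stone = 7.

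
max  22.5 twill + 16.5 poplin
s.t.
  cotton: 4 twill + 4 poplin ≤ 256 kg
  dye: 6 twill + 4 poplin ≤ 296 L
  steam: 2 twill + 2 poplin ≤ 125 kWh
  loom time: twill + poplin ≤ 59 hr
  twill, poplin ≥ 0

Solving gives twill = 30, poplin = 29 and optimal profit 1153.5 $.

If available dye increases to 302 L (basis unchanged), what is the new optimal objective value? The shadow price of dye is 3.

Δb = 6, so new z* = 1153.5 + (3)·(6) = 1153.5 + 18 = 1171.5.

1171.5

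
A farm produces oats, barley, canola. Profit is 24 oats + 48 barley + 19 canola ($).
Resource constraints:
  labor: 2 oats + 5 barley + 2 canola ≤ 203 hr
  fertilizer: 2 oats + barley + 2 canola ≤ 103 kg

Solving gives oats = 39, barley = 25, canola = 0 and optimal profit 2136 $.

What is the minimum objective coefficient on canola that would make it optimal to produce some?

24

Check each constraint at x*: labor 203/203 (tight); fertilizer 103/103 (tight).
From A_Bᵀ y = c: 2·y_labor + 2·y_fertilizer = 24; 5·y_labor + 1·y_fertilizer = 48.
This yields shadow prices y_labor = 9, y_fertilizer = 3.
canola enters the basis when its profit ≥ yᵀa₃ = 9·2 + 3·2 = 24.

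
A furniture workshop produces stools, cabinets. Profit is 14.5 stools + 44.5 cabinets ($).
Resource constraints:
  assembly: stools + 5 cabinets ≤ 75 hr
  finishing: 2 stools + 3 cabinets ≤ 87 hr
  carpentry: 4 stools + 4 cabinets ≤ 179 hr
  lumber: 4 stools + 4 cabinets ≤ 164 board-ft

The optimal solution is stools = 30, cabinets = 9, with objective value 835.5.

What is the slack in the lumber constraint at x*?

lumber used = 4·30 + 4·9 = 156; slack = 164 − 156 = 8.

8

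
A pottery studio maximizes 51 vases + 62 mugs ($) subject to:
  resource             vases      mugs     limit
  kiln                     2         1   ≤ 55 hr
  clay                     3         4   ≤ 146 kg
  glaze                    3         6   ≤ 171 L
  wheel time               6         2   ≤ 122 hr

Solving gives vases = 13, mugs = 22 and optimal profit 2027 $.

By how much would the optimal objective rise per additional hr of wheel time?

4

Check each constraint at x*: kiln 48/55 (slack 7); clay 127/146 (slack 19); glaze 171/171 (tight); wheel time 122/122 (tight).
Slack constraints have shadow price 0 (complementary slackness).
From A_Bᵀ y = c: 3·y_glaze + 6·y_wheel time = 51; 6·y_glaze + 2·y_wheel time = 62.
→ y_glaze = 9 and y_wheel time = 4.
Shadow price of wheel time = 4.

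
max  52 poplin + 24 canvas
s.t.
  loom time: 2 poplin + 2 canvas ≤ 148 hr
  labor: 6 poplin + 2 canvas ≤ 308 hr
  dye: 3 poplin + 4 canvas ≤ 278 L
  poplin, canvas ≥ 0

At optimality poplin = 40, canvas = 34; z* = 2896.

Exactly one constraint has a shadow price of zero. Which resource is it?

dye

loom time: 148/148 (binding)
labor: 308/308 (binding)
dye: 256/278 (slack 22)
By complementary slackness, a constraint with positive slack has shadow price 0 → dye.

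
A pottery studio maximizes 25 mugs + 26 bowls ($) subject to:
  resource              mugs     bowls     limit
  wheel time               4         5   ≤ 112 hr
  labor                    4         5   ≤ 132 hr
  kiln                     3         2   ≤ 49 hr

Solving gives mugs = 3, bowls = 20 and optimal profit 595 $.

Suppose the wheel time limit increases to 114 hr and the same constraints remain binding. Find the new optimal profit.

603

Check each constraint at x*: wheel time 112/112 (tight); labor 112/132 (slack 20); kiln 49/49 (tight).
Slack constraints have shadow price 0 (complementary slackness).
Dual feasibility on the basic columns requires 4·y_wheel time + 3·y_kiln = 25, 5·y_wheel time + 2·y_kiln = 26.
Solving: y_wheel time = 4, y_kiln = 3.
Δz = y_wheel time·Δb = 4 × (2) = 8, so new z* = 595 + 8 = 603.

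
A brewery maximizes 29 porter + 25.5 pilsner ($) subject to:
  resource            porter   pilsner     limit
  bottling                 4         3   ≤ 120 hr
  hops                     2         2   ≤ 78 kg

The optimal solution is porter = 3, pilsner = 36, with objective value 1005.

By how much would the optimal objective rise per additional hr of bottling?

3.5

Both bottling and hops are binding at x*.
From A_Bᵀ y = c: 4·y_bottling + 2·y_hops = 29; 3·y_bottling + 2·y_hops = 25.5.
Solving: y_bottling = 3.5, y_hops = 7.5.
Shadow price of bottling = 3.5.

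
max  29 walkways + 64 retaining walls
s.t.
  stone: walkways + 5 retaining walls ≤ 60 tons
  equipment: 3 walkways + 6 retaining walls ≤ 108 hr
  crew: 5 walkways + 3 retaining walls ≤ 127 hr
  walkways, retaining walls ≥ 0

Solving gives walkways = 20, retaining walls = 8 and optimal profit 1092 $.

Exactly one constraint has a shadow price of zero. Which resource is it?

crew

stone: 60/60 (binding)
equipment: 108/108 (binding)
crew: 124/127 (slack 3)
By complementary slackness, a constraint with positive slack has shadow price 0 → crew.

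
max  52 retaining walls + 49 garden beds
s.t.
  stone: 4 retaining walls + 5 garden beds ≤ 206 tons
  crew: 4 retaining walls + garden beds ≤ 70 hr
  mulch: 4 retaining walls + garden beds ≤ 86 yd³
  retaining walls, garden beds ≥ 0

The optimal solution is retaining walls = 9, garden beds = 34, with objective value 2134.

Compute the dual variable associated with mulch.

Binding: stone and crew. Non-binding: mulch (16 unused).
Since mulch is not tight, its dual is 0.
Dual feasibility on the basic columns requires 4·y_stone + 4·y_crew = 52, 5·y_stone + 1·y_crew = 49.
Solving: y_stone = 9, y_crew = 4.
Shadow price of mulch = 0.

0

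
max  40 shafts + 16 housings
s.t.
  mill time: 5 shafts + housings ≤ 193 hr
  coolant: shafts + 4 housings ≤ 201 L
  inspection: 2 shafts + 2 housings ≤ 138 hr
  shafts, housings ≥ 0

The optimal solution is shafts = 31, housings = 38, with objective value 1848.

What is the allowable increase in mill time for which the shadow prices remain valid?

Binding constraints: mill time, inspection. The basis is B = [[5,1],[2,2]] with det 8.
Per unit increase in mill time, x* moves by d = (0.25, -0.25).
The basis stays optimal until housings reaches 0; allowable increase = 152 hr.

152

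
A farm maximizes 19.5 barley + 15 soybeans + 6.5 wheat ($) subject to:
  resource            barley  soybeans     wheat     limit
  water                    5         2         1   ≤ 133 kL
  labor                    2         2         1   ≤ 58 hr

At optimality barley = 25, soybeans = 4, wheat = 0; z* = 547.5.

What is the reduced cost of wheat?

-1

At the optimum: water uses 133 of 133 (binding); labor uses 58 of 58 (binding).
Dual feasibility on the basic columns requires 5·y_water + 2·y_labor = 19.5, 2·y_water + 2·y_labor = 15.
Solving: y_water = 1.5, y_labor = 6.
Reduced cost of wheat: c₃ − yᵀa₃ = 6.5 − (1.5·1 + 6·1) = 6.5 − 7.5 = -1.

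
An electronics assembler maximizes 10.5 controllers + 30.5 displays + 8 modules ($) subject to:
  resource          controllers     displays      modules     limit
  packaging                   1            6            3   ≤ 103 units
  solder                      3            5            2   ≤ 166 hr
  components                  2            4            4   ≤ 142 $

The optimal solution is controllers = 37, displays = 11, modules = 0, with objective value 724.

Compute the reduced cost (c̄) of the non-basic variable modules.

-6

Binding: packaging and solder. Non-binding: components (24 unused).
Slack constraints have shadow price 0 (complementary slackness).
Dual feasibility on the basic columns requires 1·y_packaging + 3·y_solder = 10.5, 6·y_packaging + 5·y_solder = 30.5.
This yields shadow prices y_packaging = 3, y_solder = 2.5.
Reduced cost of modules: c₃ − yᵀa₃ = 8 − (3·3 + 2.5·2) = 8 − 14 = -6.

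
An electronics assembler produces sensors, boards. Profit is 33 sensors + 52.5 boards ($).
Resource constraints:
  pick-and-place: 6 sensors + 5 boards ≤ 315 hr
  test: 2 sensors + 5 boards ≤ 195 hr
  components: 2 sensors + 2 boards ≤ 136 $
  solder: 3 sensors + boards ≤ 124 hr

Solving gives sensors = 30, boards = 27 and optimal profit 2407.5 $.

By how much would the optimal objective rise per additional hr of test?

7.5

Check each constraint at x*: pick-and-place 315/315 (tight); test 195/195 (tight); components 114/136 (slack 22); solder 117/124 (slack 7).
Since components, solder are not tight, their duals are 0.
From A_Bᵀ y = c: 6·y_pick-and-place + 2·y_test = 33; 5·y_pick-and-place + 5·y_test = 52.5.
→ y_pick-and-place = 3 and y_test = 7.5.
Shadow price of test = 7.5.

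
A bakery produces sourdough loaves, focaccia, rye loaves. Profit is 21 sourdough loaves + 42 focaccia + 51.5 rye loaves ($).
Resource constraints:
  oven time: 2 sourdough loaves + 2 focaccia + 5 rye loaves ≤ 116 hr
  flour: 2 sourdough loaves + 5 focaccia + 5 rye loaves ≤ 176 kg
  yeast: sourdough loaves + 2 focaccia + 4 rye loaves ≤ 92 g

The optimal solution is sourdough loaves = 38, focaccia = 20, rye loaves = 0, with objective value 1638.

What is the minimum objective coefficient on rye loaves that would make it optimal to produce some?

Check each constraint at x*: oven time 116/116 (tight); flour 176/176 (tight); yeast 78/92 (slack 14).
By complementary slackness, y = 0 for the non-binding constraint.
The binding rows give the dual system: 2·y_oven time + 2·y_flour = 21 and 2·y_oven time + 5·y_flour = 42.
Solving: y_oven time = 3.5, y_flour = 7.
rye loaves enters the basis when its profit ≥ yᵀa₃ = 3.5·5 + 7·5 = 52.5.

52.5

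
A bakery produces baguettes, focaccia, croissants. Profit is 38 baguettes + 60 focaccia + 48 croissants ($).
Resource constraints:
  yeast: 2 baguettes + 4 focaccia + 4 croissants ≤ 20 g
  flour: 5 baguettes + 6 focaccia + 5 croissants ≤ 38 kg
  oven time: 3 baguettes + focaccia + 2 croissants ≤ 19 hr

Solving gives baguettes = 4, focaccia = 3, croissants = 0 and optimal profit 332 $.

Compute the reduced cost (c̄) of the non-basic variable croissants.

Check each constraint at x*: yeast 20/20 (tight); flour 38/38 (tight); oven time 15/19 (slack 4).
Slack constraints have shadow price 0 (complementary slackness).
The binding rows give the dual system: 2·y_yeast + 5·y_flour = 38 and 4·y_yeast + 6·y_flour = 60.
Solving: y_yeast = 9, y_flour = 4.
Reduced cost of croissants: c₃ − yᵀa₃ = 48 − (9·4 + 4·5) = 48 − 56 = -8.

-8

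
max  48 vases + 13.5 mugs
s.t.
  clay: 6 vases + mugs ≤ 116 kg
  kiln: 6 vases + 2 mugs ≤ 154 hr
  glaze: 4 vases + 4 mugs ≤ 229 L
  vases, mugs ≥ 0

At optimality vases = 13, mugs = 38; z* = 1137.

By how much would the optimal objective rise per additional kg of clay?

At the optimum: clay uses 116 of 116 (binding); kiln uses 154 of 154 (binding); glaze uses 204 of 229 (slack = 25).
By complementary slackness, y = 0 for the non-binding constraint.
From A_Bᵀ y = c: 6·y_clay + 6·y_kiln = 48; 1·y_clay + 2·y_kiln = 13.5.
Solving: y_clay = 2.5, y_kiln = 5.5.
Shadow price of clay = 2.5.

2.5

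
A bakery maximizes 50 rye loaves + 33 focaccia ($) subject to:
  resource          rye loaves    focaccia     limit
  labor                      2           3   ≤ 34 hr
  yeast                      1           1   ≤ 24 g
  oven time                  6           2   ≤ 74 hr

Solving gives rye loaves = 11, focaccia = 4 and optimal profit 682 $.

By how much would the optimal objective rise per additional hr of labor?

7

Check each constraint at x*: labor 34/34 (tight); yeast 15/24 (slack 9); oven time 74/74 (tight).
By complementary slackness, y = 0 for the non-binding constraint.
Dual feasibility on the basic columns requires 2·y_labor + 6·y_oven time = 50, 3·y_labor + 2·y_oven time = 33.
Solving: y_labor = 7, y_oven time = 6.
Shadow price of labor = 7.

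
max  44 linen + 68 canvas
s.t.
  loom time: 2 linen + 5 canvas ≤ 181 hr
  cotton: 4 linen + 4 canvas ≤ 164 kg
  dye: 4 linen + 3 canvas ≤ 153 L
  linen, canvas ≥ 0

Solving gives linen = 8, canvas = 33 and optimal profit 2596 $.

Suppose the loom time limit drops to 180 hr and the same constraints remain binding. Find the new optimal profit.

At the optimum: loom time uses 181 of 181 (binding); cotton uses 164 of 164 (binding); dye uses 131 of 153 (slack = 22).
Slack constraints have shadow price 0 (complementary slackness).
Dual feasibility on the basic columns requires 2·y_loom time + 4·y_cotton = 44, 5·y_loom time + 4·y_cotton = 68.
Solving: y_loom time = 8, y_cotton = 7.
Δz = y_loom time·Δb = 8 × (-1) = -8, so new z* = 2596 − 8 = 2588.

2588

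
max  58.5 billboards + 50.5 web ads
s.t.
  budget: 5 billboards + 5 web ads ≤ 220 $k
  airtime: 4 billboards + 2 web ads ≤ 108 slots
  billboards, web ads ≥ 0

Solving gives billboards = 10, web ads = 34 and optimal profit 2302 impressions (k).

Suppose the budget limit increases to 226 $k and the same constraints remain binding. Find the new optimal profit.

2353

At the optimum: budget uses 220 of 220 (binding); airtime uses 108 of 108 (binding).
From A_Bᵀ y = c: 5·y_budget + 4·y_airtime = 58.5; 5·y_budget + 2·y_airtime = 50.5.
→ y_budget = 8.5 and y_airtime = 4.
Δz = y_budget·Δb = 8.5 × (6) = 51, so new z* = 2302 + 51 = 2353.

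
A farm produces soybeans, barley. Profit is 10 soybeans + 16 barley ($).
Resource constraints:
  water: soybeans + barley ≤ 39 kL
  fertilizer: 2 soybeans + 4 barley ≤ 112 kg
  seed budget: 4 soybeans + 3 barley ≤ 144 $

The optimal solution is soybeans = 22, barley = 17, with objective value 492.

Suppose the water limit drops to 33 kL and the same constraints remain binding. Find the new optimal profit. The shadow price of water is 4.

Δb = -6, so new z* = 492 + (4)·(-6) = 492 − 24 = 468.

468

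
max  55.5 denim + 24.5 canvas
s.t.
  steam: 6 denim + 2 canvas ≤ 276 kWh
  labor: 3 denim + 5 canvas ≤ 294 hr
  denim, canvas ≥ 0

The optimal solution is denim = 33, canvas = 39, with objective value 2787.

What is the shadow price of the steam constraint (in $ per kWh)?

Check each constraint at x*: steam 276/276 (tight); labor 294/294 (tight).
From A_Bᵀ y = c: 6·y_steam + 3·y_labor = 55.5; 2·y_steam + 5·y_labor = 24.5.
→ y_steam = 8.5 and y_labor = 1.5.
Shadow price of steam = 8.5.

8.5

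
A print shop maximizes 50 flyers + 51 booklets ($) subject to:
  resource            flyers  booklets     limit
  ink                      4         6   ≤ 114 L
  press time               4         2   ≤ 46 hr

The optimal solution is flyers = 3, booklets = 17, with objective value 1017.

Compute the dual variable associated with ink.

Check each constraint at x*: ink 114/114 (tight); press time 46/46 (tight).
The binding rows give the dual system: 4·y_ink + 4·y_press time = 50 and 6·y_ink + 2·y_press time = 51.
This yields shadow prices y_ink = 6.5, y_press time = 6.
Shadow price of ink = 6.5.

6.5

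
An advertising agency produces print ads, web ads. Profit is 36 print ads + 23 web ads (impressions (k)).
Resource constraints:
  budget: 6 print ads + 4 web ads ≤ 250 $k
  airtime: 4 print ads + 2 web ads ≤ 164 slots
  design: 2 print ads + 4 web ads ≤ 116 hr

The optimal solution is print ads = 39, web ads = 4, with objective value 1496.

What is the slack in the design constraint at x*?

22

design used = 2·39 + 4·4 = 94; slack = 116 − 94 = 22.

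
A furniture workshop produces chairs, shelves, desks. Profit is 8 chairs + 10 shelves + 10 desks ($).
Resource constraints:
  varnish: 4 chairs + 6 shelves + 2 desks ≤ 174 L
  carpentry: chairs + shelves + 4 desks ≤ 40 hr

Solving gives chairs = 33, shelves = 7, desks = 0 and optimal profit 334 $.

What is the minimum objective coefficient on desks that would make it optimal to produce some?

Check each constraint at x*: varnish 174/174 (tight); carpentry 40/40 (tight).
The binding rows give the dual system: 4·y_varnish + 1·y_carpentry = 8 and 6·y_varnish + 1·y_carpentry = 10.
This yields shadow prices y_varnish = 1, y_carpentry = 4.
desks enters the basis when its profit ≥ yᵀa₃ = 1·2 + 4·4 = 18.

18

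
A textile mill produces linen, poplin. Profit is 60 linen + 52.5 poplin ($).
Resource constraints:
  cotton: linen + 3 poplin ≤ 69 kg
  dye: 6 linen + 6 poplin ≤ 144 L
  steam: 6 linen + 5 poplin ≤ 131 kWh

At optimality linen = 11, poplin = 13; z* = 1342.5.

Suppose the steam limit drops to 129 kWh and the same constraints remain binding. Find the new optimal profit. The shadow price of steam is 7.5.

1327.5

Δb = -2, so new z* = 1342.5 + (7.5)·(-2) = 1342.5 − 15 = 1327.5.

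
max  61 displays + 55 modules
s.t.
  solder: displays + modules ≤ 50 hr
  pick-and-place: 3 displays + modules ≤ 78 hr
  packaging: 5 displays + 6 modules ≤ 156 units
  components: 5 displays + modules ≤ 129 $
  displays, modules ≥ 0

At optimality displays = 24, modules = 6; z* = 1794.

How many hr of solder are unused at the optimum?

20

solder used = 1·24 + 1·6 = 30; slack = 50 − 30 = 20.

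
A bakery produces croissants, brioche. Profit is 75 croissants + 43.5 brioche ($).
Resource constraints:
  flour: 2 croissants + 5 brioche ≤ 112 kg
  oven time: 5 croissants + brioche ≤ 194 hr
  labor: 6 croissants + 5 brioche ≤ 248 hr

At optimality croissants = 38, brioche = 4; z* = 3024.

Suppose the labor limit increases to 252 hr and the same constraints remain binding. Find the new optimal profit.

Check each constraint at x*: flour 96/112 (slack 16); oven time 194/194 (tight); labor 248/248 (tight).
Slack constraints have shadow price 0 (complementary slackness).
From A_Bᵀ y = c: 5·y_oven time + 6·y_labor = 75; 1·y_oven time + 5·y_labor = 43.5.
This yields shadow prices y_oven time = 6, y_labor = 7.5.
Δz = y_labor·Δb = 7.5 × (4) = 30, so new z* = 3024 + 30 = 3054.

3054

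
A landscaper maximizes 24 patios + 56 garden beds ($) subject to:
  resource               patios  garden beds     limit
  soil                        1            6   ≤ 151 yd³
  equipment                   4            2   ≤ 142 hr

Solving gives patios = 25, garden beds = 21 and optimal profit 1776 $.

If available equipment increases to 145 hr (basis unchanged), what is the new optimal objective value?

Check each constraint at x*: soil 151/151 (tight); equipment 142/142 (tight).
Dual feasibility on the basic columns requires 1·y_soil + 4·y_equipment = 24, 6·y_soil + 2·y_equipment = 56.
This yields shadow prices y_soil = 8, y_equipment = 4.
Δz = y_equipment·Δb = 4 × (3) = 12, so new z* = 1776 + 12 = 1788.

1788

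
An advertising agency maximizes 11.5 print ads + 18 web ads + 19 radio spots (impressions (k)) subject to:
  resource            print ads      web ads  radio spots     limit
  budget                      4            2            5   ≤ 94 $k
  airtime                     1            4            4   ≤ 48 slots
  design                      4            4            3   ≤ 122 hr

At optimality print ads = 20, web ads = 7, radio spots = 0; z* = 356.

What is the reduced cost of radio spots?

Check each constraint at x*: budget 94/94 (tight); airtime 48/48 (tight); design 108/122 (slack 14).
Slack constraints have shadow price 0 (complementary slackness).
From A_Bᵀ y = c: 4·y_budget + 1·y_airtime = 11.5; 2·y_budget + 4·y_airtime = 18.
→ y_budget = 2 and y_airtime = 3.5.
Reduced cost of radio spots: c₃ − yᵀa₃ = 19 − (2·5 + 3.5·4) = 19 − 24 = -5.

-5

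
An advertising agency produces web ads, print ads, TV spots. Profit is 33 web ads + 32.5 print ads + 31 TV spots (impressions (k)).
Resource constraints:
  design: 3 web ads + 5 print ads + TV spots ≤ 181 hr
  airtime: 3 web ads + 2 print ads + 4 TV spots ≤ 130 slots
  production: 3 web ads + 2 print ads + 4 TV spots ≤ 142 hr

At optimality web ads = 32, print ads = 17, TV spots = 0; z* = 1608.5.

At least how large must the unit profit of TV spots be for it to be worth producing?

33.5

At the optimum: design uses 181 of 181 (binding); airtime uses 130 of 130 (binding); production uses 130 of 142 (slack = 12).
By complementary slackness, y = 0 for the non-binding constraint.
From A_Bᵀ y = c: 3·y_design + 3·y_airtime = 33; 5·y_design + 2·y_airtime = 32.5.
This yields shadow prices y_design = 3.5, y_airtime = 7.5.
TV spots enters the basis when its profit ≥ yᵀa₃ = 3.5·1 + 7.5·4 = 33.5.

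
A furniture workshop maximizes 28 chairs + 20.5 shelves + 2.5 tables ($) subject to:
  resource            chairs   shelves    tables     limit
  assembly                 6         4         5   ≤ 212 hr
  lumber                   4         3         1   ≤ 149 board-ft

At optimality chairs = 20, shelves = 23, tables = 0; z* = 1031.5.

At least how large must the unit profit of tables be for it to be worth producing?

Both assembly and lumber are binding at x*.
Dual feasibility on the basic columns requires 6·y_assembly + 4·y_lumber = 28, 4·y_assembly + 3·y_lumber = 20.5.
Solving: y_assembly = 1, y_lumber = 5.5.
tables enters the basis when its profit ≥ yᵀa₃ = 1·5 + 5.5·1 = 10.5.

10.5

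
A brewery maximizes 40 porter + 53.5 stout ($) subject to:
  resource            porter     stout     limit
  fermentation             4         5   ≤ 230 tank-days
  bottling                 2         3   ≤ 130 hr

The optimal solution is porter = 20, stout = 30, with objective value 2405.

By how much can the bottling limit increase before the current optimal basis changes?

Binding constraints: fermentation, bottling. The basis is B = [[4,5],[2,3]] with det 2.
Per unit increase in bottling, x* moves by d = (-2.5, 2).
The basis stays optimal until porter reaches 0; allowable increase = 8 hr.

8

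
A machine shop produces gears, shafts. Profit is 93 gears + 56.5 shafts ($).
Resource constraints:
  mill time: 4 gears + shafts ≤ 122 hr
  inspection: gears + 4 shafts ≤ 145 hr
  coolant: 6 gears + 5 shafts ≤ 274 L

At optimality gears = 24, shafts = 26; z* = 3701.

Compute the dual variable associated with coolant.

9.5

Binding: mill time and coolant. Non-binding: inspection (17 unused).
Since inspection is not tight, its dual is 0.
Dual feasibility on the basic columns requires 4·y_mill time + 6·y_coolant = 93, 1·y_mill time + 5·y_coolant = 56.5.
This yields shadow prices y_mill time = 9, y_coolant = 9.5.
Shadow price of coolant = 9.5.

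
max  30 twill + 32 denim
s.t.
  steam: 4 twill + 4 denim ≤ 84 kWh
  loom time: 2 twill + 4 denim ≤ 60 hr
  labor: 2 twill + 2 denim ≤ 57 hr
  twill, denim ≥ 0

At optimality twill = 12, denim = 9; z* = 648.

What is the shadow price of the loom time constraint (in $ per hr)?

1

Binding: steam and loom time. Non-binding: labor (15 unused).
Slack constraints have shadow price 0 (complementary slackness).
Dual feasibility on the basic columns requires 4·y_steam + 2·y_loom time = 30, 4·y_steam + 4·y_loom time = 32.
→ y_steam = 7 and y_loom time = 1.
Shadow price of loom time = 1.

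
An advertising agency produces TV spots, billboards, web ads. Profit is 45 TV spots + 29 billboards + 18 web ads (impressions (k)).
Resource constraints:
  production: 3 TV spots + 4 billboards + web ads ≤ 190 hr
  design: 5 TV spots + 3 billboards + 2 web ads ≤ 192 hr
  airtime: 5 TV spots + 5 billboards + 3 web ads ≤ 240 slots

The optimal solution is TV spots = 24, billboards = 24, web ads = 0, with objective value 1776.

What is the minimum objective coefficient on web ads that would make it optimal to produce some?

At the optimum: production uses 168 of 190 (slack = 22); design uses 192 of 192 (binding); airtime uses 240 of 240 (binding).
Slack constraints have shadow price 0 (complementary slackness).
Dual feasibility on the basic columns requires 5·y_design + 5·y_airtime = 45, 3·y_design + 5·y_airtime = 29.
This yields shadow prices y_design = 8, y_airtime = 1.
web ads enters the basis when its profit ≥ yᵀa₃ = 8·2 + 1·3 = 19.

19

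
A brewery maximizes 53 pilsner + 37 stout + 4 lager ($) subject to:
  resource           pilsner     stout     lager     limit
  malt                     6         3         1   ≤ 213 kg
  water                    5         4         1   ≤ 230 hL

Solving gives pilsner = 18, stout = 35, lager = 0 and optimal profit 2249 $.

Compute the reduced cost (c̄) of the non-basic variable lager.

Both malt and water are binding at x*.
Dual feasibility on the basic columns requires 6·y_malt + 5·y_water = 53, 3·y_malt + 4·y_water = 37.
→ y_malt = 3 and y_water = 7.
Reduced cost of lager: c₃ − yᵀa₃ = 4 − (3·1 + 7·1) = 4 − 10 = -6.

-6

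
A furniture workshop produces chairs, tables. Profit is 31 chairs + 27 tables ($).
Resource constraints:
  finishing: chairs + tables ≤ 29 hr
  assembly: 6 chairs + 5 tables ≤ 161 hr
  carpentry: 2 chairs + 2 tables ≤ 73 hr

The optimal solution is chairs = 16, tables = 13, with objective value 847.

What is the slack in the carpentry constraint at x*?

carpentry used = 2·16 + 2·13 = 58; slack = 73 − 58 = 15.

15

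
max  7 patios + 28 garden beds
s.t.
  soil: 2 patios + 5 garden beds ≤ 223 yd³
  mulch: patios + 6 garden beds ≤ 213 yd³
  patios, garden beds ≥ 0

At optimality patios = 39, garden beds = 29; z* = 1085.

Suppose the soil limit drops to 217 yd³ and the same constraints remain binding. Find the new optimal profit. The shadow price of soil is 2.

1073

Δb = -6, so new z* = 1085 + (2)·(-6) = 1085 − 12 = 1073.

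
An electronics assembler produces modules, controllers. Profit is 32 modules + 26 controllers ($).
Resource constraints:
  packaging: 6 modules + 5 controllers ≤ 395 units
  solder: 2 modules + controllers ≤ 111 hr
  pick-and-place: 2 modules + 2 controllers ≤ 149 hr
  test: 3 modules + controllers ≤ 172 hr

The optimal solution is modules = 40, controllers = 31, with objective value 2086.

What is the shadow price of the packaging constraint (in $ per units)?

5

At the optimum: packaging uses 395 of 395 (binding); solder uses 111 of 111 (binding); pick-and-place uses 142 of 149 (slack = 7); test uses 151 of 172 (slack = 21).
By complementary slackness, y = 0 for the non-binding constraints.
Dual feasibility on the basic columns requires 6·y_packaging + 2·y_solder = 32, 5·y_packaging + 1·y_solder = 26.
Solving: y_packaging = 5, y_solder = 1.
Shadow price of packaging = 5.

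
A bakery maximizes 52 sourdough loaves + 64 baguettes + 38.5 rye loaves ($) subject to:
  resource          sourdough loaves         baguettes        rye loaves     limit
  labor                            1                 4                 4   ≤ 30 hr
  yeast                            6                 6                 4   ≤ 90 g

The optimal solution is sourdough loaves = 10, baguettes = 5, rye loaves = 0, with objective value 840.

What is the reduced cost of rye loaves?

-9.5

At the optimum: labor uses 30 of 30 (binding); yeast uses 90 of 90 (binding).
From A_Bᵀ y = c: 1·y_labor + 6·y_yeast = 52; 4·y_labor + 6·y_yeast = 64.
→ y_labor = 4 and y_yeast = 8.
Reduced cost of rye loaves: c₃ − yᵀa₃ = 38.5 − (4·4 + 8·4) = 38.5 − 48 = -9.5.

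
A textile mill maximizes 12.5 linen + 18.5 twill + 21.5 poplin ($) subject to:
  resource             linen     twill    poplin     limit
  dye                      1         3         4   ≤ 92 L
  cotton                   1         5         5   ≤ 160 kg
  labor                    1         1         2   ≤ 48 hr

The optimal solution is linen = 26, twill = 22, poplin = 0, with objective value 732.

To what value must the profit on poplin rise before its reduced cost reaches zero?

31

Check each constraint at x*: dye 92/92 (tight); cotton 136/160 (slack 24); labor 48/48 (tight).
By complementary slackness, y = 0 for the non-binding constraint.
Dual feasibility on the basic columns requires 1·y_dye + 1·y_labor = 12.5, 3·y_dye + 1·y_labor = 18.5.
Solving: y_dye = 3, y_labor = 9.5.
poplin enters the basis when its profit ≥ yᵀa₃ = 3·4 + 9.5·2 = 31.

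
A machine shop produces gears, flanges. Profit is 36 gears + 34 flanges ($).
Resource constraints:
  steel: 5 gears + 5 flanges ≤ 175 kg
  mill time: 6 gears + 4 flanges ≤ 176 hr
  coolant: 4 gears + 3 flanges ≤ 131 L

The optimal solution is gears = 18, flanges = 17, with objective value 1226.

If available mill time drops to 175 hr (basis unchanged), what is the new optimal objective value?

1225

At the optimum: steel uses 175 of 175 (binding); mill time uses 176 of 176 (binding); coolant uses 123 of 131 (slack = 8).
By complementary slackness, y = 0 for the non-binding constraint.
The binding rows give the dual system: 5·y_steel + 6·y_mill time = 36 and 5·y_steel + 4·y_mill time = 34.
Solving: y_steel = 6, y_mill time = 1.
Δz = y_mill time·Δb = 1 × (-1) = -1, so new z* = 1226 − 1 = 1225.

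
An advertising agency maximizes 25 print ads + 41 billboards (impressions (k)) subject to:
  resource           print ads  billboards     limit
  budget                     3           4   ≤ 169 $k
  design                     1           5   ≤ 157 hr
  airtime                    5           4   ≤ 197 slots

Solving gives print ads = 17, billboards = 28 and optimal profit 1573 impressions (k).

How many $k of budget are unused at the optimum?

budget used = 3·17 + 4·28 = 163; slack = 169 − 163 = 6.

6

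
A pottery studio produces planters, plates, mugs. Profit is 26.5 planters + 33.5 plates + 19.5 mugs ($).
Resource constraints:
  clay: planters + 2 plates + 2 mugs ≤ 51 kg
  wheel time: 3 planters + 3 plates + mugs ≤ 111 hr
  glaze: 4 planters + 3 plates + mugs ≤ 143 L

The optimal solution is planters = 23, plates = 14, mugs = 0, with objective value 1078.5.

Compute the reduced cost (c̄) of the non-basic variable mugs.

Check each constraint at x*: clay 51/51 (tight); wheel time 111/111 (tight); glaze 134/143 (slack 9).
By complementary slackness, y = 0 for the non-binding constraint.
The binding rows give the dual system: 1·y_clay + 3·y_wheel time = 26.5 and 2·y_clay + 3·y_wheel time = 33.5.
→ y_clay = 7 and y_wheel time = 6.5.
Reduced cost of mugs: c₃ − yᵀa₃ = 19.5 − (7·2 + 6.5·1) = 19.5 − 20.5 = -1.

-1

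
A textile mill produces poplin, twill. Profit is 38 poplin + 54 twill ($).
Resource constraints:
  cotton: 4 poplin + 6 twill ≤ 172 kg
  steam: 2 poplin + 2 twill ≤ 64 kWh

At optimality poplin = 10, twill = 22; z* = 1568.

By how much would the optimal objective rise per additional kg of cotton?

Check each constraint at x*: cotton 172/172 (tight); steam 64/64 (tight).
Dual feasibility on the basic columns requires 4·y_cotton + 2·y_steam = 38, 6·y_cotton + 2·y_steam = 54.
→ y_cotton = 8 and y_steam = 3.
Shadow price of cotton = 8.

8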